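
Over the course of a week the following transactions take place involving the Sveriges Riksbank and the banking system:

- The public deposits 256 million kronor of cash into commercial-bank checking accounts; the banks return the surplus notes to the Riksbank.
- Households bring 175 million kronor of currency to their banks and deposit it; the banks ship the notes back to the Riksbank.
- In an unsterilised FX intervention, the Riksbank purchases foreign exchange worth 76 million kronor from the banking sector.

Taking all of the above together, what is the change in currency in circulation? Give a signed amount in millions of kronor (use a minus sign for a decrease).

-431 million

Riksbank balance sheet:
  Assets:      Foreign assets +76M
  Liabilities: Bank reserves +507M, Currency in circulation −431M
Commercial banking system:
  Assets:      Reserves at CB +507M, Foreign assets −76M
  Liabilities: Checkable deposits +431M
So the change in currency in circulation is -431 million.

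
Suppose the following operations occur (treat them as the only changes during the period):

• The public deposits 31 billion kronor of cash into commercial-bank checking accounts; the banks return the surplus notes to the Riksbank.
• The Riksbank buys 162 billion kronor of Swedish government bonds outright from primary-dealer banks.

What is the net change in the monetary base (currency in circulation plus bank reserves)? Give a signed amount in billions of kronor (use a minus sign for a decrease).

Currency deposit 31 billion kronor: just a shift between currency and reserves — both are base money → 0.
OMO purchase (from banks) 162 billion kronor: Riksbank balance sheet expands → +162B.
Net: 0 + 162 = +162 billion.

+162 billion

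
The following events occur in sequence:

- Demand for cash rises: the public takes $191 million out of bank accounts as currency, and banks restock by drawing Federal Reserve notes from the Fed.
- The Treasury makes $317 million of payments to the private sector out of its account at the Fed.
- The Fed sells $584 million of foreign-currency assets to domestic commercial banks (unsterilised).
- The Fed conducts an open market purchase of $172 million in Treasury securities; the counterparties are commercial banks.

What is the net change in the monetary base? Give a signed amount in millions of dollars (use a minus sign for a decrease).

-$95 million

Fed balance sheet:
  Assets:      Securities +$172M, Foreign assets −$584M
  Liabilities: Bank reserves −$286M, Currency in circulation +$191M, Government deposits −$317M
Commercial banking system:
  Assets:      Reserves at CB −$286M, Securities −$172M, Foreign assets +$584M
  Liabilities: Checkable deposits +$126M
Monetary base = currency + reserves: +$191M + (−$286M) = -$95 million.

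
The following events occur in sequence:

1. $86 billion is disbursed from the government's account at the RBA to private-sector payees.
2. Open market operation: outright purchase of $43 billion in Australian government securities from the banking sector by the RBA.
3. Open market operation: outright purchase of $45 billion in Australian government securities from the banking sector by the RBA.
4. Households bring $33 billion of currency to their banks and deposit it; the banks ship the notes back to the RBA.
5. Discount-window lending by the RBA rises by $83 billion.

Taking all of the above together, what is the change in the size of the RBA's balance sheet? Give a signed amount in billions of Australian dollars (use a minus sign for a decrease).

+$171 billion

Government spending $86 billion: only the composition of liabilities changes → 0.
OMO purchase (from banks) $43 billion: an RBA asset is acquired → +$43B.
OMO purchase (from banks) $45 billion: an RBA asset is acquired → +$45B.
Currency deposit $33 billion: only the composition of liabilities changes → 0.
Discount-window loan $83 billion: an RBA asset is acquired → +$83B.
Net: 0 + 43 + 45 + 0 + 83 = +$171 billion.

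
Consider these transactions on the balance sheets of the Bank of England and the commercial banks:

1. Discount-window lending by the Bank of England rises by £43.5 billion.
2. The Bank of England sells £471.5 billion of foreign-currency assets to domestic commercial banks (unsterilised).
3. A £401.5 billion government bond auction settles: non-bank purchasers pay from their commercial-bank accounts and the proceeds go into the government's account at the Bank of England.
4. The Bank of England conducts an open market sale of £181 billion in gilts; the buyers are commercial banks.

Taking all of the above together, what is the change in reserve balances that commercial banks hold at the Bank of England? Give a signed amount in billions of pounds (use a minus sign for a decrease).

Discount-window loan £43.5 billion: the loan is credited to the bank's reserve account → +£43.5B.
FX sale £471.5 billion: the buying banks pay out of their reserve balances → −£471.5B.
Government account inflow £401.5 billion: funds move from bank reserves into the government account → −£401.5B.
OMO sale (to banks) £181 billion: the buying banks pay out of their reserve balances → −£181B.
Net: 43.5 − 471.5 − 401.5 − 181 = -£1010.5 billion.

-£1010.5 billion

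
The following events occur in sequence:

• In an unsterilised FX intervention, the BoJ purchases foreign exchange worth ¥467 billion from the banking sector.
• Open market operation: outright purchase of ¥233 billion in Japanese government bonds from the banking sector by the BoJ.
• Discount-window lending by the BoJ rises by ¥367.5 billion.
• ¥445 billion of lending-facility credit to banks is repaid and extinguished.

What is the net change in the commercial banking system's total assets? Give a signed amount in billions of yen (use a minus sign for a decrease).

BoJ balance sheet:
  Assets:      Securities +¥233B, Loans to banks −¥77.5B, Foreign assets +¥467B
  Liabilities: Bank reserves +¥622.5B
Commercial banking system:
  Assets:      Reserves at CB +¥622.5B, Securities −¥233B, Foreign assets −¥467B
  Liabilities: Borrowings from CB −¥77.5B
Change in total bank assets = -¥77.5 billion.

-¥77.5 billion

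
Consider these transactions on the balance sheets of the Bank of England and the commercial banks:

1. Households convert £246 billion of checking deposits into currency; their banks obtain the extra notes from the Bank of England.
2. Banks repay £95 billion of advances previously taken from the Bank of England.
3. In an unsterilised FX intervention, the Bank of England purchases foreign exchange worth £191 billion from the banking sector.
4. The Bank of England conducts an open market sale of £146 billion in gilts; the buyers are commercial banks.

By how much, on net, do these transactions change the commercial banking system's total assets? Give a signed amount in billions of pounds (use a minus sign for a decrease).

Currency withdrawal £246 billion: bank balance sheets shrink → −£246B.
Discount-window repayment £95 billion: bank balance sheets shrink → −£95B.
FX purchase £191 billion: just an asset swap on bank balance sheets → 0.
OMO sale (to banks) £146 billion: just an asset swap on bank balance sheets → 0.
Net: −246 − 95 + 0 + 0 = -£341 billion.

-£341 billion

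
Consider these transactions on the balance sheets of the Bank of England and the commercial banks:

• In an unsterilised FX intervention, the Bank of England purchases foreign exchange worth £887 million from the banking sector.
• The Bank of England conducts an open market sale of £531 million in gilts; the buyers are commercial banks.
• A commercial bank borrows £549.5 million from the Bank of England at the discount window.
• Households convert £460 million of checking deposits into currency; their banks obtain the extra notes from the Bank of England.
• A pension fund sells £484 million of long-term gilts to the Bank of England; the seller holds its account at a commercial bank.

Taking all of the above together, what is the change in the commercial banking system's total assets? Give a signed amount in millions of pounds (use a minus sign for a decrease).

FX purchase £887 million: just an asset swap on bank balance sheets → 0.
OMO sale (to banks) £531 million: just an asset swap on bank balance sheets → 0.
Discount-window loan £549.5 million: bank balance sheets expand → +£549.5M.
Currency withdrawal £460 million: bank balance sheets shrink → −£460M.
Asset purchase (from non-banks) £484 million: bank balance sheets expand → +£484M.
Net: 0 + 0 + 549.5 − 460 + 484 = +£573.5 million.

+£573.5 million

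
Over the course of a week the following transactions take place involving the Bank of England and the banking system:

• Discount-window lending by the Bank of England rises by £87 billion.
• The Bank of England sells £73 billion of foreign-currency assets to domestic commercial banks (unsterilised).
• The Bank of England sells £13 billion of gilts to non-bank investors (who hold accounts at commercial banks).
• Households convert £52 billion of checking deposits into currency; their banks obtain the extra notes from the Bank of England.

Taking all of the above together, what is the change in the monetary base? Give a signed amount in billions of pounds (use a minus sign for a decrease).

Discount-window loan £87 billion: Bank of England balance sheet expands → +£87B.
FX sale £73 billion: Bank of England balance sheet contracts → −£73B.
Asset sale (to non-banks) £13 billion: Bank of England balance sheet contracts → −£13B.
Currency withdrawal £52 billion: just a shift between currency and reserves — both are base money → 0.
Net: 87 − 73 − 13 + 0 = +£1 billion.

+£1 billion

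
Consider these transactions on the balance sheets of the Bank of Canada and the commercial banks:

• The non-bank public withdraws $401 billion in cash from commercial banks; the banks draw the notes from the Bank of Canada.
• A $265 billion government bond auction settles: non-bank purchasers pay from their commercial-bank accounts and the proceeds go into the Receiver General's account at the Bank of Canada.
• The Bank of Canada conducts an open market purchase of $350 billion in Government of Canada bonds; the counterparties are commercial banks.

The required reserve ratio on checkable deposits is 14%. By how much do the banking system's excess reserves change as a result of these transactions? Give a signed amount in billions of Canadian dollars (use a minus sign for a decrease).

-$222.76 billion

Currency withdrawal $401 billion: reserves −$401B, deposits −$401B.
Government account inflow $265 billion: reserves −$265B, deposits −$265B.
OMO purchase (from banks) $350 billion: reserves +$350B, deposits 0.
Totals: Δreserves = −$316B, Δdeposits = −$666B.
Δrequired reserves = 14% × −$666B = −$93.24B.
Δexcess reserves = Δreserves − Δrequired = −$316B − (−$93.24B) = -$222.76 billion.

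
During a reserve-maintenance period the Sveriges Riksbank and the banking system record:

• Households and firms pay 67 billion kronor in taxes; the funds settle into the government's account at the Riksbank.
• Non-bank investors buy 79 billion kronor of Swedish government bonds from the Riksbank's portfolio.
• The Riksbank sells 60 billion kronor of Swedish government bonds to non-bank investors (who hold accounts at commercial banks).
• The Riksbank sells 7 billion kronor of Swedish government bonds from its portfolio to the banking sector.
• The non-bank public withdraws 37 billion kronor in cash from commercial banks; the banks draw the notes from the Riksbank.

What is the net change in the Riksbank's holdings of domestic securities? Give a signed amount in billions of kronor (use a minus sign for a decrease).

Government account inflow 67 billion kronor: the Riksbank's securities portfolio is untouched → 0.
Asset sale (to non-banks) 79 billion kronor: securities removed from the Riksbank's portfolio → −79B.
Asset sale (to non-banks) 60 billion kronor: securities removed from the Riksbank's portfolio → −60B.
OMO sale (to banks) 7 billion kronor: securities removed from the Riksbank's portfolio → −7B.
Currency withdrawal 37 billion kronor: the Riksbank's securities portfolio is untouched → 0.
Net: 0 − 79 − 60 − 7 + 0 = -146 billion.

-146 billion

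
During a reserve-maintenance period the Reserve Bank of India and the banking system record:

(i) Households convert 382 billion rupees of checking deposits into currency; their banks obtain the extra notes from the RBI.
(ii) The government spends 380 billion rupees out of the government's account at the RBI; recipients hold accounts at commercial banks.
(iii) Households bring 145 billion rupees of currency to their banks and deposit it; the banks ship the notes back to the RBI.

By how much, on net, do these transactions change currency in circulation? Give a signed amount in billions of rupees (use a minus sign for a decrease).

+237 billion

Currency withdrawal 382 billion rupees: notes leave the central bank → +382B.
Government spending 380 billion rupees: no currency enters or leaves circulation → 0.
Currency deposit 145 billion rupees: notes return to the central bank → −145B.
Net: 382 + 0 − 145 = +237 billion.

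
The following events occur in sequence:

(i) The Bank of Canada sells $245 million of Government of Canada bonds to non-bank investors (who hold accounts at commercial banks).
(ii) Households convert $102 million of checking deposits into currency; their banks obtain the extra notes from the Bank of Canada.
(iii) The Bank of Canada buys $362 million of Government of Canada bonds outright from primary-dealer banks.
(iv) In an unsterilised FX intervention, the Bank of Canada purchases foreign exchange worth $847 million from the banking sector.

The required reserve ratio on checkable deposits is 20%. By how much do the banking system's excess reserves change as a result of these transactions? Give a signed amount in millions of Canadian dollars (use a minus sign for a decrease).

Asset sale (to non-banks) $245 million: reserves −$245M, deposits −$245M.
Currency withdrawal $102 million: reserves −$102M, deposits −$102M.
OMO purchase (from banks) $362 million: reserves +$362M, deposits 0.
FX purchase $847 million: reserves +$847M, deposits 0.
Totals: Δreserves = +$862M, Δdeposits = −$347M.
Δrequired reserves = 20% × −$347M = −$69.4M.
Δexcess reserves = Δreserves − Δrequired = +$862M − (−$69.4M) = +$931.4 million.

+$931.4 million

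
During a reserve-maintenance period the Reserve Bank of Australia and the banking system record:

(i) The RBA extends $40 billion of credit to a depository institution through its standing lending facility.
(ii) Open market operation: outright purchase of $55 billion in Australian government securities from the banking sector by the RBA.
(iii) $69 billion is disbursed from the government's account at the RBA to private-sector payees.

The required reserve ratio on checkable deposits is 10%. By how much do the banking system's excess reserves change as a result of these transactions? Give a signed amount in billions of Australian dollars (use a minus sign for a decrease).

Discount-window loan $40 billion: reserves +$40B, deposits 0.
OMO purchase (from banks) $55 billion: reserves +$55B, deposits 0.
Government spending $69 billion: reserves +$69B, deposits +$69B.
Totals: Δreserves = +$164B, Δdeposits = +$69B.
Δrequired reserves = 10% × +$69B = +$6.9B.
Δexcess reserves = Δreserves − Δrequired = +$164B − (+$6.9B) = +$157.1 billion.

+$157.1 billion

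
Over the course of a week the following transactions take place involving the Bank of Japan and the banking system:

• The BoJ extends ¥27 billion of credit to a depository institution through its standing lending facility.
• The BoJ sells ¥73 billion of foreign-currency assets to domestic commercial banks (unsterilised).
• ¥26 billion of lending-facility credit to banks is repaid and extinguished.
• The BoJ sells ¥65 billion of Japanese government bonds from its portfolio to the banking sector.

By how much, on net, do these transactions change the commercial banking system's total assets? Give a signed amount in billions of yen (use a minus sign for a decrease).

+¥1 billion

Discount-window loan ¥27 billion: bank balance sheets expand → +¥27B.
FX sale ¥73 billion: just an asset swap on bank balance sheets → 0.
Discount-window repayment ¥26 billion: bank balance sheets shrink → −¥26B.
OMO sale (to banks) ¥65 billion: just an asset swap on bank balance sheets → 0.
Net: 27 + 0 − 26 + 0 = +¥1 billion.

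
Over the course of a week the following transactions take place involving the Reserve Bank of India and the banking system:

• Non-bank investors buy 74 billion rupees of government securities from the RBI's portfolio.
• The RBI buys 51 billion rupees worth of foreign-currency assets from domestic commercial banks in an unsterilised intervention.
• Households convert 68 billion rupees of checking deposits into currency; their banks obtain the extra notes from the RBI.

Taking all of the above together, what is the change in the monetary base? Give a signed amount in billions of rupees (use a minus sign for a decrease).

-23 billion

Asset sale (to non-banks) 74 billion rupees: RBI balance sheet contracts → −74B.
FX purchase 51 billion rupees: RBI balance sheet expands → +51B.
Currency withdrawal 68 billion rupees: just a shift between currency and reserves — both are base money → 0.
Net: −74 + 51 + 0 = -23 billion.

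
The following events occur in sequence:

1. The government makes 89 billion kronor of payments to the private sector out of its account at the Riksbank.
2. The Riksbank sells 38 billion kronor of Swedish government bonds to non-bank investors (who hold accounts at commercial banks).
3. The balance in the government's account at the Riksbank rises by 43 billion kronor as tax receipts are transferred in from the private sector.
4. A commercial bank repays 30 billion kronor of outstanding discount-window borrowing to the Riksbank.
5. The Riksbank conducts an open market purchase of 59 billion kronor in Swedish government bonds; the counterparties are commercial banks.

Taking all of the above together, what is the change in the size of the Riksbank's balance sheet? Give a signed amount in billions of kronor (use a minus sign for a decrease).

-9 billion

Riksbank balance sheet:
  Assets:      Securities +21B, Loans to banks −30B
  Liabilities: Bank reserves +37B, Government deposits −46B
Commercial banking system:
  Assets:      Reserves at CB +37B, Securities −59B
  Liabilities: Checkable deposits +8B, Borrowings from CB −30B
Change in total Riksbank assets = -9 billion.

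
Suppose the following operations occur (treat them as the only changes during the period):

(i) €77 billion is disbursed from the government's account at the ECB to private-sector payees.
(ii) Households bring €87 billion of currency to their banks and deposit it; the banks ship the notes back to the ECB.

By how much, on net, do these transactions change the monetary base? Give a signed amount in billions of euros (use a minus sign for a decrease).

Government spending €77 billion: a non-base liability converts back to reserves → +€77B.
Currency deposit €87 billion: just a shift between currency and reserves — both are base money → 0.
Net: 77 + 0 = +€77 billion.

+€77 billion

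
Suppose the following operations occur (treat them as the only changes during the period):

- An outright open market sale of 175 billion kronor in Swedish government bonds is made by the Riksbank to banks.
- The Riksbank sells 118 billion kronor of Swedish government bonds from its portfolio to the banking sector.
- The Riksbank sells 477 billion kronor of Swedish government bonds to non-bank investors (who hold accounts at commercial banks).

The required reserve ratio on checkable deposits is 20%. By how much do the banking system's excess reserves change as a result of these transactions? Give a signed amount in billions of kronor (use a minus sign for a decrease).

-674.6 billion

OMO sale (to banks) 175 billion kronor: reserves −175B, deposits 0.
OMO sale (to banks) 118 billion kronor: reserves −118B, deposits 0.
Asset sale (to non-banks) 477 billion kronor: reserves −477B, deposits −477B.
Totals: Δreserves = −770B, Δdeposits = −477B.
Δrequired reserves = 20% × −477B = −95.4B.
Δexcess reserves = Δreserves − Δrequired = −770B − (−95.4B) = -674.6 billion.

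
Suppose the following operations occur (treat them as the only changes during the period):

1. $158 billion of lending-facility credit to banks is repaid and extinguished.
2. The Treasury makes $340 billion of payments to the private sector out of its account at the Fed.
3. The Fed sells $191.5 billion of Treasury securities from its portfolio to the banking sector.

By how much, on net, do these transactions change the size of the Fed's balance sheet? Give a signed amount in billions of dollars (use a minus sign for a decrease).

Discount-window repayment $158 billion: a Fed asset is shed → −$158B.
Government spending $340 billion: only the composition of liabilities changes → 0.
OMO sale (to banks) $191.5 billion: a Fed asset is shed → −$191.5B.
Net: −158 + 0 − 191.5 = -$349.5 billion.

-$349.5 billion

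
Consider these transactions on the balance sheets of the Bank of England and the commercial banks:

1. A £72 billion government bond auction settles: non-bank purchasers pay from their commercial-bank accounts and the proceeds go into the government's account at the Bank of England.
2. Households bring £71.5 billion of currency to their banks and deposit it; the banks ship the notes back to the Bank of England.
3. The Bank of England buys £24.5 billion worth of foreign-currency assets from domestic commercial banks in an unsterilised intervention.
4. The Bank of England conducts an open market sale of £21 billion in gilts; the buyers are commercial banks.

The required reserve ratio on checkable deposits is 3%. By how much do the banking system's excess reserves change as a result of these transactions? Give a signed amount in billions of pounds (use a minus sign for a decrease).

Government account inflow £72 billion: reserves −£72B, deposits −£72B.
Currency deposit £71.5 billion: reserves +£71.5B, deposits +£71.5B.
FX purchase £24.5 billion: reserves +£24.5B, deposits 0.
OMO sale (to banks) £21 billion: reserves −£21B, deposits 0.
Totals: Δreserves = +£3B, Δdeposits = −£0.5B.
Δrequired reserves = 3% × −£0.5B = −£0.015B.
Δexcess reserves = Δreserves − Δrequired = +£3B − (−£0.015B) = +£3.015 billion.

+£3.015 billion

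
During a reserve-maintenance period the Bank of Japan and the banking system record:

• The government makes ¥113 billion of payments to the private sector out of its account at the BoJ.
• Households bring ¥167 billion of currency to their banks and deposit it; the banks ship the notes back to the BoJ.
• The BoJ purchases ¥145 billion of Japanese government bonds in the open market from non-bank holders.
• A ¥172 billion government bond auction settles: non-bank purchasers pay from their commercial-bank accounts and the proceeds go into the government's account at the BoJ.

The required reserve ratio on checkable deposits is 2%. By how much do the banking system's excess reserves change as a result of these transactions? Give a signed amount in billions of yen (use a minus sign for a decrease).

Government spending ¥113 billion: reserves +¥113B, deposits +¥113B.
Currency deposit ¥167 billion: reserves +¥167B, deposits +¥167B.
Asset purchase (from non-banks) ¥145 billion: reserves +¥145B, deposits +¥145B.
Government account inflow ¥172 billion: reserves −¥172B, deposits −¥172B.
Totals: Δreserves = +¥253B, Δdeposits = +¥253B.
Δrequired reserves = 2% × +¥253B = +¥5.06B.
Δexcess reserves = Δreserves − Δrequired = +¥253B − (+¥5.06B) = +¥247.94 billion.

+¥247.94 billion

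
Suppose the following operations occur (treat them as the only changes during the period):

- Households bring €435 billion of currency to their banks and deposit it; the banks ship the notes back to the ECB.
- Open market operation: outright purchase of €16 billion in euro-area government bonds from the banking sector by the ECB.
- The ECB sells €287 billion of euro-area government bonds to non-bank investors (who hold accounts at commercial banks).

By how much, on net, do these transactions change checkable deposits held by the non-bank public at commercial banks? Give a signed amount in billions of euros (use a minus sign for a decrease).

+€148 billion

ECB balance sheet:
  Assets:      Securities −€271B
  Liabilities: Bank reserves +€164B, Currency in circulation −€435B
Commercial banking system:
  Assets:      Reserves at CB +€164B, Securities −€16B
  Liabilities: Checkable deposits +€148B
So the change in checkable deposits held by the non-bank public at commercial banks is +€148 billion.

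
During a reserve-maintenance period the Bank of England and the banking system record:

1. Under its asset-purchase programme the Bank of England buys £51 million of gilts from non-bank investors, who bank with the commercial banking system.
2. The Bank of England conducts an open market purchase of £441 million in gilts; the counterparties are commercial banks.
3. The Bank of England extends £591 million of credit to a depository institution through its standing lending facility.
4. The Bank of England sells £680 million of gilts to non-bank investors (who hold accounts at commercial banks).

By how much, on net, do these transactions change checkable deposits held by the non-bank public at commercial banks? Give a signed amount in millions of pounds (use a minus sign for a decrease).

-£629 million

Asset purchase (from non-banks) £51 million: non-bank counterparties' bank balances rise → +£51M.
OMO purchase (from banks) £441 million: the counterparty is a bank, so public deposits are unchanged → 0.
Discount-window loan £591 million: the counterparty is a bank, so public deposits are unchanged → 0.
Asset sale (to non-banks) £680 million: non-bank counterparties' bank balances fall → −£680M.
Net: 51 + 0 + 0 − 680 = -£629 million.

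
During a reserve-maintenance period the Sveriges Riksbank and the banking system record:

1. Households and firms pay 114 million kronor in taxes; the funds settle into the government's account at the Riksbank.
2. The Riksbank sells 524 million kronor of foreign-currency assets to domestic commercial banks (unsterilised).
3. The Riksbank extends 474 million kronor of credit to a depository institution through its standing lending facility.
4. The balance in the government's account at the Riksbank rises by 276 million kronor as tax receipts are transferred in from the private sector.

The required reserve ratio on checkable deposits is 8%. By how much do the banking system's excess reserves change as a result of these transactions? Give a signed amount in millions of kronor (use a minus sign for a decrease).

Government account inflow 114 million kronor: reserves −114M, deposits −114M.
FX sale 524 million kronor: reserves −524M, deposits 0.
Discount-window loan 474 million kronor: reserves +474M, deposits 0.
Government account inflow 276 million kronor: reserves −276M, deposits −276M.
Totals: Δreserves = −440M, Δdeposits = −390M.
Δrequired reserves = 8% × −390M = −31.2M.
Δexcess reserves = Δreserves − Δrequired = −440M − (−31.2M) = -408.8 million.

-408.8 million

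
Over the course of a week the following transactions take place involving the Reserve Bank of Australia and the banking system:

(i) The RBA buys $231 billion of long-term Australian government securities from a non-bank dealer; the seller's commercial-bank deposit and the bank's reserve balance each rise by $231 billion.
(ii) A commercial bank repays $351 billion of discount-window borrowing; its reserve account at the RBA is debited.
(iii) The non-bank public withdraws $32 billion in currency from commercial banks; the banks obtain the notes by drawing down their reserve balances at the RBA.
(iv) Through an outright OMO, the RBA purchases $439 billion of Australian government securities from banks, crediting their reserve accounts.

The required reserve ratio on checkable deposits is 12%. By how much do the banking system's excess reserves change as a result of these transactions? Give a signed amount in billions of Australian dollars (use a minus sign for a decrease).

+$263.12 billion

Asset purchase (from non-banks) $231 billion: reserves +$231B, deposits +$231B.
Discount-window repayment $351 billion: reserves −$351B, deposits 0.
Currency withdrawal $32 billion: reserves −$32B, deposits −$32B.
OMO purchase (from banks) $439 billion: reserves +$439B, deposits 0.
Totals: Δreserves = +$287B, Δdeposits = +$199B.
Δrequired reserves = 12% × +$199B = +$23.88B.
Δexcess reserves = Δreserves − Δrequired = +$287B − (+$23.88B) = +$263.12 billion.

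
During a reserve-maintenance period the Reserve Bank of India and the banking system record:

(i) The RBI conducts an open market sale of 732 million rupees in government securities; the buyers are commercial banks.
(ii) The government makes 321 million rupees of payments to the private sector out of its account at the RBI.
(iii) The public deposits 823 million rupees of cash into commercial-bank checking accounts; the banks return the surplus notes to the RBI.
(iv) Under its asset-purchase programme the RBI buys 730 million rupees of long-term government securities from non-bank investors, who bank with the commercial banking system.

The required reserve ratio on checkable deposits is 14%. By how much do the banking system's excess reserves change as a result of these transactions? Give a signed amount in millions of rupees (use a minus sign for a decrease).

+879.64 million

OMO sale (to banks) 732 million rupees: reserves −732M, deposits 0.
Government spending 321 million rupees: reserves +321M, deposits +321M.
Currency deposit 823 million rupees: reserves +823M, deposits +823M.
Asset purchase (from non-banks) 730 million rupees: reserves +730M, deposits +730M.
Totals: Δreserves = +1142M, Δdeposits = +1874M.
Δrequired reserves = 14% × +1874M = +262.36M.
Δexcess reserves = Δreserves − Δrequired = +1142M − (+262.36M) = +879.64 million.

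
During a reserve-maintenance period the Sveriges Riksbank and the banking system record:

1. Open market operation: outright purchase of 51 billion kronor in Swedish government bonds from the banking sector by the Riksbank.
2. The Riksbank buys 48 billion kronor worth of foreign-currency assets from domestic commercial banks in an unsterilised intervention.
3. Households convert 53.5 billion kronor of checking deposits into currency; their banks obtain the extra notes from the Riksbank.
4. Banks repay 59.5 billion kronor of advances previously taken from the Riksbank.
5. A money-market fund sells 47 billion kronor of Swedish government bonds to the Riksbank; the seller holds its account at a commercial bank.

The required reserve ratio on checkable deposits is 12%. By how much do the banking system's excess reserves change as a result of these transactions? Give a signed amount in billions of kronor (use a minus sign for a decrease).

+33.78 billion

OMO purchase (from banks) 51 billion kronor: reserves +51B, deposits 0.
FX purchase 48 billion kronor: reserves +48B, deposits 0.
Currency withdrawal 53.5 billion kronor: reserves −53.5B, deposits −53.5B.
Discount-window repayment 59.5 billion kronor: reserves −59.5B, deposits 0.
Asset purchase (from non-banks) 47 billion kronor: reserves +47B, deposits +47B.
Totals: Δreserves = +33B, Δdeposits = −6.5B.
Δrequired reserves = 12% × −6.5B = −0.78B.
Δexcess reserves = Δreserves − Δrequired = +33B − (−0.78B) = +33.78 billion.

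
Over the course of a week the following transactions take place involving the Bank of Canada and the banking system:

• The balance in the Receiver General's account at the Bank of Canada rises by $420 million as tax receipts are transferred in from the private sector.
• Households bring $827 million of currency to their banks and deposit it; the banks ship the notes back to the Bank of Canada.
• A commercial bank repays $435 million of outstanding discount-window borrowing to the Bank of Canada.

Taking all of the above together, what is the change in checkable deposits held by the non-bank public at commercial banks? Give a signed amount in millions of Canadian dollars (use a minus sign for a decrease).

Government account inflow $420 million: non-bank counterparties' bank balances fall → −$420M.
Currency deposit $827 million: non-bank counterparties' bank balances rise → +$827M.
Discount-window repayment $435 million: the counterparty is a bank, so public deposits are unchanged → 0.
Net: −420 + 827 + 0 = +$407 million.

+$407 million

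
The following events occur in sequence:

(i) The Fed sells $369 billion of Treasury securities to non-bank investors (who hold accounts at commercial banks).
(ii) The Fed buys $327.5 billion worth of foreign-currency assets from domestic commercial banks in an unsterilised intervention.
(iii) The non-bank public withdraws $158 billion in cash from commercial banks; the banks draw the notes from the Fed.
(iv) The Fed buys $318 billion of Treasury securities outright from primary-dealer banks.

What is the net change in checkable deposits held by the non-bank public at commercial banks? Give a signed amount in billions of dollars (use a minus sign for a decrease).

-$527 billion

Asset sale (to non-banks) $369 billion: non-bank counterparties' bank balances fall → −$369B.
FX purchase $327.5 billion: the counterparty is a bank, so public deposits are unchanged → 0.
Currency withdrawal $158 billion: non-bank counterparties' bank balances fall → −$158B.
OMO purchase (from banks) $318 billion: the counterparty is a bank, so public deposits are unchanged → 0.
Net: −369 + 0 − 158 + 0 = -$527 billion.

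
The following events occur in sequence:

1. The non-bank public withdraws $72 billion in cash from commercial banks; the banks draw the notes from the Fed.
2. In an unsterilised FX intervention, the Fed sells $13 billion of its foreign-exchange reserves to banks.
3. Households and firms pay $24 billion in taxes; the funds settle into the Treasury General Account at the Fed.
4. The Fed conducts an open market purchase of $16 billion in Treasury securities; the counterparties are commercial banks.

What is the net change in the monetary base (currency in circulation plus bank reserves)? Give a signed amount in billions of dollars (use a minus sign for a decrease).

Fed balance sheet:
  Assets:      Securities +$16B, Foreign assets −$13B
  Liabilities: Bank reserves −$93B, Currency in circulation +$72B, Government deposits +$24B
Commercial banking system:
  Assets:      Reserves at CB −$93B, Securities −$16B, Foreign assets +$13B
  Liabilities: Checkable deposits −$96B
Monetary base = currency + reserves: +$72B + (−$93B) = -$21 billion.

-$21 billion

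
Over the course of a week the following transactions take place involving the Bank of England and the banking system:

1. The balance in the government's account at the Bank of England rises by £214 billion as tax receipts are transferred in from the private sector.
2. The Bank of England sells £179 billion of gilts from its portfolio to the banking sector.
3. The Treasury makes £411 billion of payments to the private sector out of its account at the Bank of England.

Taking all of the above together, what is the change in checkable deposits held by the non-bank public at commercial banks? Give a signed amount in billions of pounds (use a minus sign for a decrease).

Government account inflow £214 billion: non-bank counterparties' bank balances fall → −£214B.
OMO sale (to banks) £179 billion: the counterparty is a bank, so public deposits are unchanged → 0.
Government spending £411 billion: non-bank counterparties' bank balances rise → +£411B.
Net: −214 + 0 + 411 = +£197 billion.

+£197 billion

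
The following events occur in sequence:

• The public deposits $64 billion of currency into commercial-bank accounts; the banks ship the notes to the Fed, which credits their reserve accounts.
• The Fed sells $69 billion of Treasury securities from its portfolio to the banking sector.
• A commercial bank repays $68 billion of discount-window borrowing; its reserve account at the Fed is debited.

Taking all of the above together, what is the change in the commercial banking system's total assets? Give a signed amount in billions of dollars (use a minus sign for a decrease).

-$4 billion

Fed balance sheet:
  Assets:      Securities −$69B, Loans to banks −$68B
  Liabilities: Bank reserves −$73B, Currency in circulation −$64B
Commercial banking system:
  Assets:      Reserves at CB −$73B, Securities +$69B
  Liabilities: Checkable deposits +$64B, Borrowings from CB −$68B
Change in total bank assets = -$4 billion.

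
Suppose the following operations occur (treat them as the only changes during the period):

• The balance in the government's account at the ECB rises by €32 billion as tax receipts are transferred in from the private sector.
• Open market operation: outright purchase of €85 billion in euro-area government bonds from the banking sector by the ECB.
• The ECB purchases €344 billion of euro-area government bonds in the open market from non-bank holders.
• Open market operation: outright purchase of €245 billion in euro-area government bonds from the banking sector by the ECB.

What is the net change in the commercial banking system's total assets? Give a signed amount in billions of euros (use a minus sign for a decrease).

Government account inflow €32 billion: bank balance sheets shrink → −€32B.
OMO purchase (from banks) €85 billion: just an asset swap on bank balance sheets → 0.
Asset purchase (from non-banks) €344 billion: bank balance sheets expand → +€344B.
OMO purchase (from banks) €245 billion: just an asset swap on bank balance sheets → 0.
Net: −32 + 0 + 344 + 0 = +€312 billion.

+€312 billion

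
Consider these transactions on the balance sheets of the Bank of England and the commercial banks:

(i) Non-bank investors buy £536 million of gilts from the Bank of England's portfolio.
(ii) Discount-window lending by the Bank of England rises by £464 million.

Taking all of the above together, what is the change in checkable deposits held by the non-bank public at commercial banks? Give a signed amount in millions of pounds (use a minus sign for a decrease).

-£536 million

Asset sale (to non-banks) £536 million: non-bank counterparties' bank balances fall → −£536M.
Discount-window loan £464 million: the counterparty is a bank, so public deposits are unchanged → 0.
Net: −536 + 0 = -£536 million.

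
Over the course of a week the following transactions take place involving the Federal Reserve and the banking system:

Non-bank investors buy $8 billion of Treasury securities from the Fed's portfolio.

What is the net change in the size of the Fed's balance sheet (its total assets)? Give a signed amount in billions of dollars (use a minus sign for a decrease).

-$8 billion

Fed balance sheet:
  Assets:      Securities −$8B
  Liabilities: Bank reserves −$8B
Change in total Fed assets = -$8 billion.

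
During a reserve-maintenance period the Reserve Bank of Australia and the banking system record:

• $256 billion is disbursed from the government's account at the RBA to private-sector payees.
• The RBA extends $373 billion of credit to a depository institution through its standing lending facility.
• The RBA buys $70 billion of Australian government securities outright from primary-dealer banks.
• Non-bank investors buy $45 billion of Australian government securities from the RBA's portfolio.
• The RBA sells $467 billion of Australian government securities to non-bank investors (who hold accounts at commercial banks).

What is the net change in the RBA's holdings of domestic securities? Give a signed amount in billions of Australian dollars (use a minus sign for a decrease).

-$442 billion

Government spending $256 billion: the RBA's securities portfolio is untouched → 0.
Discount-window loan $373 billion: the RBA's securities portfolio is untouched → 0.
OMO purchase (from banks) $70 billion: securities added to the RBA's portfolio → +$70B.
Asset sale (to non-banks) $45 billion: securities removed from the RBA's portfolio → −$45B.
Asset sale (to non-banks) $467 billion: securities removed from the RBA's portfolio → −$467B.
Net: 0 + 0 + 70 − 45 − 467 = -$442 billion.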